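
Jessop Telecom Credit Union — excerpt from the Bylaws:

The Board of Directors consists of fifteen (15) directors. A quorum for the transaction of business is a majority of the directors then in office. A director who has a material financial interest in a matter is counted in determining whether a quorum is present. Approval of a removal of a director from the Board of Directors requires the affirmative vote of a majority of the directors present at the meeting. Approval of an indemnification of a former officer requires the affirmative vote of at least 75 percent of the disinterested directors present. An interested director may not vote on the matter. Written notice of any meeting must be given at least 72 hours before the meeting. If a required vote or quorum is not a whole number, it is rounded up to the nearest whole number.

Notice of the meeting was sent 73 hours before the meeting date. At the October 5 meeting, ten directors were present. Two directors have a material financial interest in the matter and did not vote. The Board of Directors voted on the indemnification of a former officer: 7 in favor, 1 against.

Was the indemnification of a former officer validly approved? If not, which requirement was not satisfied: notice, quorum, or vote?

Notice: 73 hours given; 72 required (73 ≥ 72). Satisfied.
Quorum: 10 present (interested directors count toward quorum); quorum is 8. Satisfied.
Vote: the indemnification of a former officer requires three-fourths of the disinterested directors present (10 − 2 = 8). 3/4 of 8 = 6, so 6 affirmative votes are needed; 7 voted in favor. Satisfied.

Valid — all requirements satisfied.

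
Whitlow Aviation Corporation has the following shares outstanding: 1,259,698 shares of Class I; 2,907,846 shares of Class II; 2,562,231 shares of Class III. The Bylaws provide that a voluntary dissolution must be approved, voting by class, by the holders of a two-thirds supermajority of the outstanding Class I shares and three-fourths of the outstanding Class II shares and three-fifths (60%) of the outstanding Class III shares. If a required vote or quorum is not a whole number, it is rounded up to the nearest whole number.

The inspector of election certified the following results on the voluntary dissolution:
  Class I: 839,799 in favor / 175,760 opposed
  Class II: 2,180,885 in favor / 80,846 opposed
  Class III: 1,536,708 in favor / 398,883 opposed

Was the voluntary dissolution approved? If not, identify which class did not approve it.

Not approved — the Class III shares did not give the required vote.

Class I: 2/3 of 1259698 = 839798.67, rounded up to 839799; 839,799 required, 839,799 in favor — approved.
Class II: 3/4 of 2907846 = 2180884.50, rounded up to 2180885; 2,180,885 required, 2,180,885 in favor — approved.
Class III: 3/5 of 2562231 = 1537338.60, rounded up to 1537339; 1,537,339 required, 1,536,708 in favor — not approved.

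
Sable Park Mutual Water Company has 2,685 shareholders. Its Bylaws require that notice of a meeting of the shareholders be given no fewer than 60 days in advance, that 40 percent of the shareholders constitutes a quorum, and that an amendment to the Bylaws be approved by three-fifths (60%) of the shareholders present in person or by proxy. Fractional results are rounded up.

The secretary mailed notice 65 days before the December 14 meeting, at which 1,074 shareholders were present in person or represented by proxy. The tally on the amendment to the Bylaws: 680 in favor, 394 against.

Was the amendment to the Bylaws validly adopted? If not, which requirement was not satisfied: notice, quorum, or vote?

Notice: 65 days given; 60 required. Satisfied.
Quorum: 40% of 2,685 = 1,074; 1,074 present. Satisfied.
Vote: requires three-fifths of those present (1,074); 3/5 of 1074 = 644.40, rounded up to 645, so 645 needed; 680 in favor. Satisfied.

Valid — all requirements satisfied.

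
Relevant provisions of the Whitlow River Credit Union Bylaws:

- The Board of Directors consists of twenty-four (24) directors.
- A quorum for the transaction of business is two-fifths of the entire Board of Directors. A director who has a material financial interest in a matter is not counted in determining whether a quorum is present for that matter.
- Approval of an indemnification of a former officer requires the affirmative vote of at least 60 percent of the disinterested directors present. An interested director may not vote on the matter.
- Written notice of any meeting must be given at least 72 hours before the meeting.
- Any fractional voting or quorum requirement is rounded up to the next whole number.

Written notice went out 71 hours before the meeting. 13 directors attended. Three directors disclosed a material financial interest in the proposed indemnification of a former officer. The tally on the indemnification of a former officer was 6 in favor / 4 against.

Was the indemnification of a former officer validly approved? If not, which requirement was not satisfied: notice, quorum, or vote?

Invalid — notice requirement not satisfied.

Notice: 71 hours given; 72 required (71 < 72). Not satisfied.
Quorum: 13 present, but the 3 interested directors do not count, leaving 10. Quorum is 10. Satisfied.
Vote: the indemnification of a former officer requires three-fifths of the disinterested directors present (13 − 3 = 10). 3/5 of 10 = 6, so 6 affirmative votes are needed; 6 voted in favor. Satisfied.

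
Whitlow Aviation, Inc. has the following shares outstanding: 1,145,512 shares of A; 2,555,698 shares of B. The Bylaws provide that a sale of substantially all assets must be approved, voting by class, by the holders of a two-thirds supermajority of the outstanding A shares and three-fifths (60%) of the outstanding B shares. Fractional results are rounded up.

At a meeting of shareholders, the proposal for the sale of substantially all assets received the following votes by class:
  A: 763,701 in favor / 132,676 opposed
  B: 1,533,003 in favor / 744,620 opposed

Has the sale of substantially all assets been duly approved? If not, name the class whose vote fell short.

Not approved — the B shares did not give the required vote.

A: 2/3 of 1145512 = 763674.67, rounded up to 763675; 763,675 required, 763,701 in favor — approved.
B: 3/5 of 2555698 = 1533418.80, rounded up to 1533419; 1,533,419 required, 1,533,003 in favor — not approved.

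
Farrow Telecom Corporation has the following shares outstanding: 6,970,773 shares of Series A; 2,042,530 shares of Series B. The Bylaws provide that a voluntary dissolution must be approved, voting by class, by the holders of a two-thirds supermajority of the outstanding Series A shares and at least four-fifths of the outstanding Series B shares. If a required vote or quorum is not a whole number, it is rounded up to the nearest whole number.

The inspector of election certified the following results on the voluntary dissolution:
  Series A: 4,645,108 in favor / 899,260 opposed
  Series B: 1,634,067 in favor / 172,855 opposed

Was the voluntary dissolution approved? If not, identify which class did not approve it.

Series A: 2/3 of 6970773 = 4647182; 4,647,182 required, 4,645,108 in favor — not approved.
Series B: 4/5 of 2042530 = 1634024; 1,634,024 required, 1,634,067 in favor — approved.

Not approved — the Series A shares did not give the required vote.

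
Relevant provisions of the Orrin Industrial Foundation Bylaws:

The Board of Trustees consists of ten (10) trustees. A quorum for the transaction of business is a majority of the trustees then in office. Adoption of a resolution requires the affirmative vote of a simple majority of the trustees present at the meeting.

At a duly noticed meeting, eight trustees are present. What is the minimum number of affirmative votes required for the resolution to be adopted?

The resolution requires a majority of the trustees present (8).
A majority of 8 is 5.

5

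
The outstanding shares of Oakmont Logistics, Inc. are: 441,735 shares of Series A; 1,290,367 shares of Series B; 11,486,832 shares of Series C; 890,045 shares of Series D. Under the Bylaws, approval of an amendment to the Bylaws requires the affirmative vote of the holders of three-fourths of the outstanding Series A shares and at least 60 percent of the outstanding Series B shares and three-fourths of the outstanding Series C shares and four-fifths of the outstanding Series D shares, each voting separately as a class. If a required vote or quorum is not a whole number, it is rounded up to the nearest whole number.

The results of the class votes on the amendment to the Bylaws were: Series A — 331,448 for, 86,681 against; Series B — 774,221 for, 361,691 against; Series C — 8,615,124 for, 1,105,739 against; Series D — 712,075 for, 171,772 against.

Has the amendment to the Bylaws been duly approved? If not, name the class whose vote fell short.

Series A: 3/4 of 441735 = 331301.25, rounded up to 331302; 331,302 required, 331,448 in favor — approved.
Series B: 3/5 of 1290367 = 774220.20, rounded up to 774221; 774,221 required, 774,221 in favor — approved.
Series C: 3/4 of 11486832 = 8615124; 8,615,124 required, 8,615,124 in favor — approved.
Series D: 4/5 of 890045 = 712036; 712,036 required, 712,075 in favor — approved.

Approved — every class gave the required vote.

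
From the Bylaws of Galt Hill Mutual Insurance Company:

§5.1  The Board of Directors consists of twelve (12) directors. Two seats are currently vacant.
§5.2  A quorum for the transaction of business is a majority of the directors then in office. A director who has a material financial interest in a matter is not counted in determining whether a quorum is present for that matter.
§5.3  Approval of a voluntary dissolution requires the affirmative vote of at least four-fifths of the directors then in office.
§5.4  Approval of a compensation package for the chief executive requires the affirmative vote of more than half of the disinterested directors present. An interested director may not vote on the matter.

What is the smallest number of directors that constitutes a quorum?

A majority of 10 is 6.

6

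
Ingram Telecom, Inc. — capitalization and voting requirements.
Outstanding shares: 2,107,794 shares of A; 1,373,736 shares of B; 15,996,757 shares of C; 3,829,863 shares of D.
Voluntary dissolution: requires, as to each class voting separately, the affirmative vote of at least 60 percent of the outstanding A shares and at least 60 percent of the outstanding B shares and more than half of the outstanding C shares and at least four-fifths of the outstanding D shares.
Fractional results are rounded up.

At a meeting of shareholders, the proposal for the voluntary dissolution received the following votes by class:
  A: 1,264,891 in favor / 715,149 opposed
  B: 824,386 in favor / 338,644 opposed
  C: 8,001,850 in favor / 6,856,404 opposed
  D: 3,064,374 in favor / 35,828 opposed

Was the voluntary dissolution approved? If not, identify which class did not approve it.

Approved — every class gave the required vote.

A: 3/5 of 2107794 = 1264676.40, rounded up to 1264677; 1,264,677 required, 1,264,891 in favor — approved.
B: 3/5 of 1373736 = 824241.60, rounded up to 824242; 824,242 required, 824,386 in favor — approved.
C: a majority of 15996757 is 7998379; 7,998,379 required, 8,001,850 in favor — approved.
D: 4/5 of 3829863 = 3063890.40, rounded up to 3063891; 3,063,891 required, 3,064,374 in favor — approved.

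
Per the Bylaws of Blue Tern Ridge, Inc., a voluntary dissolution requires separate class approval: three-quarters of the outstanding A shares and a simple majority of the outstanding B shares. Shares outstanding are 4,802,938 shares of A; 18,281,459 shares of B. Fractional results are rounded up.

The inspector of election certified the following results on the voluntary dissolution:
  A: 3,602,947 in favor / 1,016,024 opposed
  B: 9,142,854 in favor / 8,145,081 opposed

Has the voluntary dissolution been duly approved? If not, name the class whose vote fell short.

Approved — every class gave the required vote.

A: 3/4 of 4802938 = 3602203.50, rounded up to 3602204; 3,602,204 required, 3,602,947 in favor — approved.
B: a majority of 18281459 is 9140730; 9,140,730 required, 9,142,854 in favor — approved.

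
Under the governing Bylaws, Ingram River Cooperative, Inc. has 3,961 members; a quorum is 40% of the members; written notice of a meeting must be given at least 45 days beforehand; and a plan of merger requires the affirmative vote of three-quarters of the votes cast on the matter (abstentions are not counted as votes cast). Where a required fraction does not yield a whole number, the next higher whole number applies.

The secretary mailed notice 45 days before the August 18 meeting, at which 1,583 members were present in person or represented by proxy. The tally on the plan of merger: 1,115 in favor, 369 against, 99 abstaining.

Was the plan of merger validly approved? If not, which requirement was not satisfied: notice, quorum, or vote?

Notice: 45 days given; 45 required. Satisfied.
Quorum: 40% of 3,961 = 1,584.40, rounded up to 1,585; 1,583 present. Not satisfied.
Vote: requires three-fourths of the votes cast (1,583 − 99 abstaining = 1,484); 3/4 of 1484 = 1113, so 1,113 needed; 1,115 in favor. Satisfied.

Invalid — quorum requirement not satisfied.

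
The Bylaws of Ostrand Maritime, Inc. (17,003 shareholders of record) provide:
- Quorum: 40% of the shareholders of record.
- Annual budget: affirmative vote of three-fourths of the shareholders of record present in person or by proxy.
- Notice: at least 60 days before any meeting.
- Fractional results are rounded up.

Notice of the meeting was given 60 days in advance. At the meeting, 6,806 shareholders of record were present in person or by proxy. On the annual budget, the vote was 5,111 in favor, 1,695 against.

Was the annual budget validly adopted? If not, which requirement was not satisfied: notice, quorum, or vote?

Valid — all requirements satisfied.

Notice: 60 days given; 60 required. Satisfied.
Quorum: 40% of 17,003 = 6,801.20, rounded up to 6,802; 6,806 present. Satisfied.
Vote: requires three-fourths of those present (6,806); 3/4 of 6806 = 5104.50, rounded up to 5105, so 5,105 needed; 5,111 in favor. Satisfied.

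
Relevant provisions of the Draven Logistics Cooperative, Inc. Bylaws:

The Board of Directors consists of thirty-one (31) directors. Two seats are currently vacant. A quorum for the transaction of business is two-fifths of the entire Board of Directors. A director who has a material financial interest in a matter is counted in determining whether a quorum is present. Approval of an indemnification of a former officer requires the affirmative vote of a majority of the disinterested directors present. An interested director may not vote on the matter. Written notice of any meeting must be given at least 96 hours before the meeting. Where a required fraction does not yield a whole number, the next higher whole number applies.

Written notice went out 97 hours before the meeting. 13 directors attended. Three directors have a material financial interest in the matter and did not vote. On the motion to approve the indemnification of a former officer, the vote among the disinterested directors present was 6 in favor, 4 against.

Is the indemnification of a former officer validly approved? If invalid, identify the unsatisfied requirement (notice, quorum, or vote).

Notice: 97 hours given; 96 required (97 ≥ 96). Satisfied.
Quorum: 13 present (interested directors count toward quorum); quorum is 13. Satisfied.
Vote: the indemnification of a former officer requires a majority of the disinterested directors present (13 − 3 = 10). A majority of 10 is 6, so 6 affirmative votes are needed; 6 voted in favor. Satisfied.

Valid — all requirements satisfied.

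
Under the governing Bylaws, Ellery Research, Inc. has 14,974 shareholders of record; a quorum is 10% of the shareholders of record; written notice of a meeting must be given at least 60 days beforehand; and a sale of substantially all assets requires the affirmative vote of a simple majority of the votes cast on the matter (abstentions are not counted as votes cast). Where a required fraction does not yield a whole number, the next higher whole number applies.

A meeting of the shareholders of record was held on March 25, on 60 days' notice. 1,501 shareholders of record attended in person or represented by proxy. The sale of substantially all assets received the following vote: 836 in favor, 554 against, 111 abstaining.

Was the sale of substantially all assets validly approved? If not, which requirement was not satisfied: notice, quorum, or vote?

Valid — all requirements satisfied.

Notice: 60 days given; 60 required. Satisfied.
Quorum: 10% of 14,974 = 1,497.40, rounded up to 1,498; 1,501 present. Satisfied.
Vote: requires a majority of the votes cast (1,501 − 111 abstaining = 1,390); a majority of 1390 is 696, so 696 needed; 836 in favor. Satisfied.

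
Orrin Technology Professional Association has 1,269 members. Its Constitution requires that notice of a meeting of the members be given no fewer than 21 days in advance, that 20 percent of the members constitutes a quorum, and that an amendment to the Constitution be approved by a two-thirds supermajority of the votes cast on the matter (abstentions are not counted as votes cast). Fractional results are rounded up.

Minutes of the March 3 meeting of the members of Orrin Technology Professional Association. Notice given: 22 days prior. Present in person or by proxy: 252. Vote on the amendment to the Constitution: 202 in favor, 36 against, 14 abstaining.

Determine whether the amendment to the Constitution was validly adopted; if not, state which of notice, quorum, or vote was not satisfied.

Notice: 22 days given; 21 required. Satisfied.
Quorum: 20% of 1,269 = 253.80, rounded up to 254; 252 present. Not satisfied.
Vote: requires two-thirds of the votes cast (252 − 14 abstaining = 238); 2/3 of 238 = 158.67, rounded up to 159, so 159 needed; 202 in favor. Satisfied.

Invalid — quorum requirement not satisfied.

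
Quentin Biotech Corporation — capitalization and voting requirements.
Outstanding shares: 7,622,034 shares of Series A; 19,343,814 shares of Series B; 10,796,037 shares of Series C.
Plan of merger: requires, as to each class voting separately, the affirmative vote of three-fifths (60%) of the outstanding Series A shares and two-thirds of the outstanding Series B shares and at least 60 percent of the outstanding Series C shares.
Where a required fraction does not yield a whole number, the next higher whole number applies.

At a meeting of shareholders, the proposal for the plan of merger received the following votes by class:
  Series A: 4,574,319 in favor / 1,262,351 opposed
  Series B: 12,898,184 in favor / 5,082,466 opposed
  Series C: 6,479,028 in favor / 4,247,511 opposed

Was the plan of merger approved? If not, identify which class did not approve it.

Series A: 3/5 of 7622034 = 4573220.40, rounded up to 4573221; 4,573,221 required, 4,574,319 in favor — approved.
Series B: 2/3 of 19343814 = 12895876; 12,895,876 required, 12,898,184 in favor — approved.
Series C: 3/5 of 10796037 = 6477622.20, rounded up to 6477623; 6,477,623 required, 6,479,028 in favor — approved.

Approved — every class gave the required vote.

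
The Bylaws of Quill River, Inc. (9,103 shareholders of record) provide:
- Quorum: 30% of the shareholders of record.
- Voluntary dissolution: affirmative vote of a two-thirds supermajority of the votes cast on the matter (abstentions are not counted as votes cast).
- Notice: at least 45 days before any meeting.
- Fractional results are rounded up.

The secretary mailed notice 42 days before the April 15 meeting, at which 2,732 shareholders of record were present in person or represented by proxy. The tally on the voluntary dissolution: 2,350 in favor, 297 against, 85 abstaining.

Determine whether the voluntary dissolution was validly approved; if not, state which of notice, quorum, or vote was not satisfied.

Invalid — notice requirement not satisfied.

Notice: 42 days given; 45 required. Not satisfied.
Quorum: 30% of 9,103 = 2,730.90, rounded up to 2,731; 2,732 present. Satisfied.
Vote: requires two-thirds of the votes cast (2,732 − 85 abstaining = 2,647); 2/3 of 2647 = 1764.67, rounded up to 1765, so 1,765 needed; 2,350 in favor. Satisfied.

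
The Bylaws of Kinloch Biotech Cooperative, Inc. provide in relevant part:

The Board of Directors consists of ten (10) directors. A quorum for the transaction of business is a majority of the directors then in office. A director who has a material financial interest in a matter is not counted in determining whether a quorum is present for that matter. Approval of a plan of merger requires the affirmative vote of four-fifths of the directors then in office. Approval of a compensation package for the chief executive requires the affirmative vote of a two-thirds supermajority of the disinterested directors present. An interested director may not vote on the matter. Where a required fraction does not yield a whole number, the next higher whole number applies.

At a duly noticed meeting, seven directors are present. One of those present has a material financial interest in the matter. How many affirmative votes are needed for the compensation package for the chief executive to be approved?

The compensation package for the chief executive requires two-thirds of the disinterested directors present (7 − 1 = 6).
2/3 of 6 = 4.

4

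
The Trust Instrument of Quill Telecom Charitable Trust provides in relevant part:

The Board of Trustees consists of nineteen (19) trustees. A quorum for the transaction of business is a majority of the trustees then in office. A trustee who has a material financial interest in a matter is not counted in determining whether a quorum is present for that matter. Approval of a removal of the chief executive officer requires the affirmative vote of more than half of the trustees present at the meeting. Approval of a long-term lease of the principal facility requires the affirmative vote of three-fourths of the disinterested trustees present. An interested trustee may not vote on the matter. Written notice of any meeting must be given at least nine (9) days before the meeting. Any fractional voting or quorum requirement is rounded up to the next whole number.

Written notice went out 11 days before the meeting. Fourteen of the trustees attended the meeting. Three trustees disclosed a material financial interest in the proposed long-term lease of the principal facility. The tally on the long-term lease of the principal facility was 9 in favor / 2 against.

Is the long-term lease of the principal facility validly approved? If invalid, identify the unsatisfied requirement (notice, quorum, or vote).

Notice: 11 days given; 9 required (11 ≥ 9). Satisfied.
Quorum: 14 present, but the 3 interested trustees do not count, leaving 11. Quorum is 10. Satisfied.
Vote: the long-term lease of the principal facility requires three-fourths of the disinterested trustees present (14 − 3 = 11). 3/4 of 11 = 8.25, rounded up to 9, so 9 affirmative votes are needed; 9 voted in favor. Satisfied.

Valid — all requirements satisfied.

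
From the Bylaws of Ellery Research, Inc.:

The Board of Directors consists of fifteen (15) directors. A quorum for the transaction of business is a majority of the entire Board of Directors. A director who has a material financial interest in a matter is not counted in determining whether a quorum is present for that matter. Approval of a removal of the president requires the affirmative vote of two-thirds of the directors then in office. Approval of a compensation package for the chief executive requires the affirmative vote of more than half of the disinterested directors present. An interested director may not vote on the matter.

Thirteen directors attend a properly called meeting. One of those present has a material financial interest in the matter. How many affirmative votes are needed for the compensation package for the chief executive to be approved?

The compensation package for the chief executive requires a majority of the disinterested directors present (13 − 1 = 12).
A majority of 12 is 7.

7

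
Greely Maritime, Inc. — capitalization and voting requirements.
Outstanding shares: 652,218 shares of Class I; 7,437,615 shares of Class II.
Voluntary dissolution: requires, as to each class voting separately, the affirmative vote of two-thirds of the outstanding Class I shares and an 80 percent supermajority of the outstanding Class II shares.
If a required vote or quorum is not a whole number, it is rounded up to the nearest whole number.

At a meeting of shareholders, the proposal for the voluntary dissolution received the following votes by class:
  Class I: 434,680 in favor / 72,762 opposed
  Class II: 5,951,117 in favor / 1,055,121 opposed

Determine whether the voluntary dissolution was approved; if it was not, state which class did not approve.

Class I: 2/3 of 652218 = 434812; 434,812 required, 434,680 in favor — not approved.
Class II: 4/5 of 7437615 = 5950092; 5,950,092 required, 5,951,117 in favor — approved.

Not approved — the Class I shares did not give the required vote.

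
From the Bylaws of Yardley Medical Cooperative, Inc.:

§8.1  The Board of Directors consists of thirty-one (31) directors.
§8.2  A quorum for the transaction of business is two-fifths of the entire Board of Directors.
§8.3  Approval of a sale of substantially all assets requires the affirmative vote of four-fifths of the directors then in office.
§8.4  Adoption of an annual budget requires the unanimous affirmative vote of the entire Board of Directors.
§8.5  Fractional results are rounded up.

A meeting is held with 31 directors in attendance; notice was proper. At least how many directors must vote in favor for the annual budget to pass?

31

The annual budget requires the unanimous vote of the entire Board of Directors (31).
Unanimous means all 31.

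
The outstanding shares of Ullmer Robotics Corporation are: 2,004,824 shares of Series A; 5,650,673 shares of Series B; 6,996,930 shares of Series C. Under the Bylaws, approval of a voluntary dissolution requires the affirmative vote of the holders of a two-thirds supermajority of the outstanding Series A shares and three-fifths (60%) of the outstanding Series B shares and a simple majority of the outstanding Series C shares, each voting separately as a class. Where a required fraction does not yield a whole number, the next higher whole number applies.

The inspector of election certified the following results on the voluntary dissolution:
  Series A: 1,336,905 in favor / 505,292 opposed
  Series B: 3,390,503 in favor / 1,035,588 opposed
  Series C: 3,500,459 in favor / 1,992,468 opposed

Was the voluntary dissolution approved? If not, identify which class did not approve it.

Series A: 2/3 of 2004824 = 1336549.33, rounded up to 1336550; 1,336,550 required, 1,336,905 in favor — approved.
Series B: 3/5 of 5650673 = 3390403.80, rounded up to 3390404; 3,390,404 required, 3,390,503 in favor — approved.
Series C: a majority of 6996930 is 3498466; 3,498,466 required, 3,500,459 in favor — approved.

Approved — every class gave the required vote.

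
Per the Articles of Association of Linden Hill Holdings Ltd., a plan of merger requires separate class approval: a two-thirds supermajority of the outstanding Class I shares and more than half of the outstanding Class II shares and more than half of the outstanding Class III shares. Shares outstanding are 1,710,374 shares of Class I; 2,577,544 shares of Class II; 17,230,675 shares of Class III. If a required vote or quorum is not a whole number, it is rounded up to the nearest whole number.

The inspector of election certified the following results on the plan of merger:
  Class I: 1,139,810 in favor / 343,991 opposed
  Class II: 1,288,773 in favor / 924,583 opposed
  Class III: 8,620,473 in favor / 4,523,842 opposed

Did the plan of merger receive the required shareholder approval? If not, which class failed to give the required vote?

Not approved — the Class I shares did not give the required vote.

Class I: 2/3 of 1710374 = 1140249.33, rounded up to 1140250; 1,140,250 required, 1,139,810 in favor — not approved.
Class II: a majority of 2577544 is 1288773; 1,288,773 required, 1,288,773 in favor — approved.
Class III: a majority of 17230675 is 8615338; 8,615,338 required, 8,620,473 in favor — approved.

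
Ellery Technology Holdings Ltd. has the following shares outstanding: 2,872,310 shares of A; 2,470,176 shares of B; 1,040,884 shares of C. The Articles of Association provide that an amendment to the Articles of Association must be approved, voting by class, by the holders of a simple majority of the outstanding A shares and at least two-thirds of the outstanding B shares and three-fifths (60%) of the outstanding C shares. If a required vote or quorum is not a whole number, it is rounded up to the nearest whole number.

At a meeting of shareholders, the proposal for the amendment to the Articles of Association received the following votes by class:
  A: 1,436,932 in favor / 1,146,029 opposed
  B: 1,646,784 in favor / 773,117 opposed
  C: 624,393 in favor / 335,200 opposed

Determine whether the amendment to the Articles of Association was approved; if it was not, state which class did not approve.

A: a majority of 2872310 is 1436156; 1,436,156 required, 1,436,932 in favor — approved.
B: 2/3 of 2470176 = 1646784; 1,646,784 required, 1,646,784 in favor — approved.
C: 3/5 of 1040884 = 624530.40, rounded up to 624531; 624,531 required, 624,393 in favor — not approved.

Not approved — the C shares did not give the required vote.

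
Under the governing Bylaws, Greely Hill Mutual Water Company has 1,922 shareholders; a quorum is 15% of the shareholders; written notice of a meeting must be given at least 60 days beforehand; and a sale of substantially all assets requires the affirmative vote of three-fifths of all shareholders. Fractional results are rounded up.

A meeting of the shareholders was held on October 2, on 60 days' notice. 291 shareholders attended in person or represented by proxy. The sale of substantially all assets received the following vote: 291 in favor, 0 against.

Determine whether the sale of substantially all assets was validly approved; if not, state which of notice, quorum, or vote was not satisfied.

Invalid — vote requirement not satisfied.

Notice: 60 days given; 60 required. Satisfied.
Quorum: 15% of 1,922 = 288.30, rounded up to 289; 291 present. Satisfied.
Vote: requires three-fifths of all shareholders (1,922); 3/5 of 1922 = 1153.20, rounded up to 1154, so 1,154 needed; 291 in favor. Not satisfied.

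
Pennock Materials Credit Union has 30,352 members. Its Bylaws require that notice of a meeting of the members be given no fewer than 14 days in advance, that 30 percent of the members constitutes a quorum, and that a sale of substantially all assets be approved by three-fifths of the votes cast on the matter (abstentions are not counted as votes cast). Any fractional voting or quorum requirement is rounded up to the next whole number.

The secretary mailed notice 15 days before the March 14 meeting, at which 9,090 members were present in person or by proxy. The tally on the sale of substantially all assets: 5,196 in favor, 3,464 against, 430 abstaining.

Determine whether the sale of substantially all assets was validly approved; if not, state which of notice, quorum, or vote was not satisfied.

Notice: 15 days given; 14 required. Satisfied.
Quorum: 30% of 30,352 = 9,105.60, rounded up to 9,106; 9,090 present. Not satisfied.
Vote: requires three-fifths of the votes cast (9,090 − 430 abstaining = 8,660); 3/5 of 8660 = 5196, so 5,196 needed; 5,196 in favor. Satisfied.

Invalid — quorum requirement not satisfied.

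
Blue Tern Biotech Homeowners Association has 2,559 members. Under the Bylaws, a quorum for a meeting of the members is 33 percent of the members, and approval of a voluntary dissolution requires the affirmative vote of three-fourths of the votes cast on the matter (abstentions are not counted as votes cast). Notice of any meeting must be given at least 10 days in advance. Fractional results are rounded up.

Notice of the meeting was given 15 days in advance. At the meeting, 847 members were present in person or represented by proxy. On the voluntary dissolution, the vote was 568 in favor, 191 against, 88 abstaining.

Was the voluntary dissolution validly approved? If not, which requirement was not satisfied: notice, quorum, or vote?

Notice: 15 days given; 10 required. Satisfied.
Quorum: 33% of 2,559 = 844.47, rounded up to 845; 847 present. Satisfied.
Vote: requires three-fourths of the votes cast (847 − 88 abstaining = 759); 3/4 of 759 = 569.25, rounded up to 570, so 570 needed; 568 in favor. Not satisfied.

Invalid — vote requirement not satisfied.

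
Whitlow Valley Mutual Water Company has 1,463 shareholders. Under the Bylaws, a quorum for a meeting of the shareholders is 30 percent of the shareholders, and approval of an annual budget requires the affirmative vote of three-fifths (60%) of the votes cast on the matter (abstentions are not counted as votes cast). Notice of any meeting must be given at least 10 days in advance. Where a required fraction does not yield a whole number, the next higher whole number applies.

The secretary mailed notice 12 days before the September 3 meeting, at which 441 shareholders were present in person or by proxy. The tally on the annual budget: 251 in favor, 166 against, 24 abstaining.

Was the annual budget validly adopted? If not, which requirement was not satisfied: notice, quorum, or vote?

Notice: 12 days given; 10 required. Satisfied.
Quorum: 30% of 1,463 = 438.90, rounded up to 439; 441 present. Satisfied.
Vote: requires three-fifths of the votes cast (441 − 24 abstaining = 417); 3/5 of 417 = 250.20, rounded up to 251, so 251 needed; 251 in favor. Satisfied.

Valid — all requirements satisfied.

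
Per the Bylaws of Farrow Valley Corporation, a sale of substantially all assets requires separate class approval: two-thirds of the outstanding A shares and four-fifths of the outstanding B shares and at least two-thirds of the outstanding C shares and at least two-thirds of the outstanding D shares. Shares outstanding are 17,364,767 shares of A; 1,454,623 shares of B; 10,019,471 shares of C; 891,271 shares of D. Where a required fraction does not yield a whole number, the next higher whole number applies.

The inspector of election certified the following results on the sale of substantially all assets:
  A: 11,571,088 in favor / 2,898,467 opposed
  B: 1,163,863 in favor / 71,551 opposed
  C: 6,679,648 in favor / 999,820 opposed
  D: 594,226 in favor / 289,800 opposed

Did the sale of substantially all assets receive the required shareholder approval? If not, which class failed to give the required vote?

Not approved — the A shares did not give the required vote.

A: 2/3 of 17364767 = 11576511.33, rounded up to 11576512; 11,576,512 required, 11,571,088 in favor — not approved.
B: 4/5 of 1454623 = 1163698.40, rounded up to 1163699; 1,163,699 required, 1,163,863 in favor — approved.
C: 2/3 of 10019471 = 6679647.33, rounded up to 6679648; 6,679,648 required, 6,679,648 in favor — approved.
D: 2/3 of 891271 = 594180.67, rounded up to 594181; 594,181 required, 594,226 in favor — approved.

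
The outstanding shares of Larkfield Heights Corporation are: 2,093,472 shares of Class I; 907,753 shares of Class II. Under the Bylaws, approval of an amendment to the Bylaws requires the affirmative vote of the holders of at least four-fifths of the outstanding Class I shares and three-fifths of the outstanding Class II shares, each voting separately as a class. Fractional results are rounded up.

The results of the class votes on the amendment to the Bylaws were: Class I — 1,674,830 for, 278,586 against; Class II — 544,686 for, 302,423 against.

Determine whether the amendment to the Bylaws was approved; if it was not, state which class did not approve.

Approved — every class gave the required vote.

Class I: 4/5 of 2093472 = 1674777.60, rounded up to 1674778; 1,674,778 required, 1,674,830 in favor — approved.
Class II: 3/5 of 907753 = 544651.80, rounded up to 544652; 544,652 required, 544,686 in favor — approved.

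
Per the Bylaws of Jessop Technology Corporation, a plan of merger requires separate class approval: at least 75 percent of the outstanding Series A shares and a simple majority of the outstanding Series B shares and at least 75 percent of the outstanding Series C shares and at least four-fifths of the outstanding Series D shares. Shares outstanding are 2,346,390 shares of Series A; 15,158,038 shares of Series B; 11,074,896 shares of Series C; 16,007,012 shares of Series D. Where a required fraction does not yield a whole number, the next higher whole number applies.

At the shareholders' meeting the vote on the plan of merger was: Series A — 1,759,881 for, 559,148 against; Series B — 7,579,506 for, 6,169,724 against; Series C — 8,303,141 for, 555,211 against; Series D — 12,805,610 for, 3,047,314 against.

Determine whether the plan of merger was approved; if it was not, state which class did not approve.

Not approved — the Series C shares did not give the required vote.

Series A: 3/4 of 2346390 = 1759792.50, rounded up to 1759793; 1,759,793 required, 1,759,881 in favor — approved.
Series B: a majority of 15158038 is 7579020; 7,579,020 required, 7,579,506 in favor — approved.
Series C: 3/4 of 11074896 = 8306172; 8,306,172 required, 8,303,141 in favor — not approved.
Series D: 4/5 of 16007012 = 12805609.60, rounded up to 12805610; 12,805,610 required, 12,805,610 in favor — approved.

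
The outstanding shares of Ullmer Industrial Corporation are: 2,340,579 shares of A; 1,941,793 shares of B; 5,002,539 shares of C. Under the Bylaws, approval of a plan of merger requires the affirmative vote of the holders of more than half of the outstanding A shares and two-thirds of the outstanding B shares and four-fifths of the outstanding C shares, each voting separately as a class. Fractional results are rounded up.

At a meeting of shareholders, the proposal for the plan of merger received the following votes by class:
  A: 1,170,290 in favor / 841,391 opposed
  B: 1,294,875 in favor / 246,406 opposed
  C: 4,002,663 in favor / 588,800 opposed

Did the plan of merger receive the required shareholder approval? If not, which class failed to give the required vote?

A: a majority of 2340579 is 1170290; 1,170,290 required, 1,170,290 in favor — approved.
B: 2/3 of 1941793 = 1294528.67, rounded up to 1294529; 1,294,529 required, 1,294,875 in favor — approved.
C: 4/5 of 5002539 = 4002031.20, rounded up to 4002032; 4,002,032 required, 4,002,663 in favor — approved.

Approved — every class gave the required vote.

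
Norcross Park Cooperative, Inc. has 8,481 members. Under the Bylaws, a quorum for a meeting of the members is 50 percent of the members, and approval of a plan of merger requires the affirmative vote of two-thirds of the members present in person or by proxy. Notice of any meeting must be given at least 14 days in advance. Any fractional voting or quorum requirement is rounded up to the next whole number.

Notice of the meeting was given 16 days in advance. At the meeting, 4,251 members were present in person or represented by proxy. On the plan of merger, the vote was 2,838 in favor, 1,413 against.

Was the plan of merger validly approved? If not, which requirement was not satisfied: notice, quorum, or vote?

Notice: 16 days given; 14 required. Satisfied.
Quorum: 50% of 8,481 = 4,240.50, rounded up to 4,241; 4,251 present. Satisfied.
Vote: requires two-thirds of those present (4,251); 2/3 of 4251 = 2834, so 2,834 needed; 2,838 in favor. Satisfied.

Valid — all requirements satisfied.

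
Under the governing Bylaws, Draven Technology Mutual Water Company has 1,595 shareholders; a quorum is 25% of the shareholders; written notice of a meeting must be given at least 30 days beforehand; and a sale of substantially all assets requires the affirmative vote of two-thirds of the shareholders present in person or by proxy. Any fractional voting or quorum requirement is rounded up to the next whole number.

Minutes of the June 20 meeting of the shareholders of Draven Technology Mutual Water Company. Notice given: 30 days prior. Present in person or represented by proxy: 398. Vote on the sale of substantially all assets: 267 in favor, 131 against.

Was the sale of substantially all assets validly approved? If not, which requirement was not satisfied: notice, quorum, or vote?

Invalid — quorum requirement not satisfied.

Notice: 30 days given; 30 required. Satisfied.
Quorum: 25% of 1,595 = 398.75, rounded up to 399; 398 present. Not satisfied.
Vote: requires two-thirds of those present (398); 2/3 of 398 = 265.33, rounded up to 266, so 266 needed; 267 in favor. Satisfied.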